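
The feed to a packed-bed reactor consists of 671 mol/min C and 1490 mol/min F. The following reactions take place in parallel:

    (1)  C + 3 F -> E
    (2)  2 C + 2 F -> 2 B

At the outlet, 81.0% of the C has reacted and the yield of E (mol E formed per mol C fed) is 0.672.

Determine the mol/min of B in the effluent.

92.6 mol/min

Yield of E: 1ξ₁ / 671 = 0.672 → ξ₁ = 450.9 mol/min.
Conversion of C: 1ξ₁ + 2ξ₂ = 0.81 × 671 = 543.5 → ξ₂ = 46.3 mol/min.
Outlet amounts (n = n₀ + Σ ν·ξ):
  C: 671 − 1(450.9) − 2(46.3) = 127.5
  F: 1490 − 3(450.9) − 2(46.3) = 44.67
  E: 0 + 1(450.9) = 450.9
  B: 0 + 2(46.3) = 92.6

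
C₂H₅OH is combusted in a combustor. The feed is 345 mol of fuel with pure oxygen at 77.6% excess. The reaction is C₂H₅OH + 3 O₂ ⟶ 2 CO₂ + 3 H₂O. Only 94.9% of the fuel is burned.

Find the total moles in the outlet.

Stoichiometric O₂ = 3 × 345 = 1035 mol; O₂ fed = 1035 × 1.776 = 1838 mol.
Fuel reacted = 0.949 × 345 → ξ = 327.4 mol.
Outlet (n = n₀ + ν ξ):
  C₂H₅OH: 345 − 1(327.4) = 17.6
  O₂: 1838 − 3(327.4) = 855.9
  CO₂: 0 + 2(327.4) = 654.8
  H₂O: 0 + 3(327.4) = 982.2
Total out = 17.6 + 855.9 + 654.8 + 982.2 = 2511 mol.

2510 mol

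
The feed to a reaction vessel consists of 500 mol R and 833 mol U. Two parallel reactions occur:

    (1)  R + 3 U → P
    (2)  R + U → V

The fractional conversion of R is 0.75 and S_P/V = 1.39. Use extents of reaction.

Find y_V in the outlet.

Conversion of R: R consumed = 0.75 × 500 = 375 mol = 1ξ₁ + 1ξ₂.
Selectivity: 1ξ₁ / (1ξ₂) = 1.39 → ξ₁ = 1.39 ξ₂.
Substitute: (1·1.39 + 1) ξ₂ = 375 → ξ₂ = 156.9 mol, ξ₁ = 218.1 mol.
Outlet amounts (n = n₀ + Σ ν·ξ):
  R: 500 − 1(218.1) − 1(156.9) = 125
  U: 833 − 3(218.1) − 1(156.9) = 21.81
  P: 0 + 1(218.1) = 218.1
  V: 0 + 1(156.9) = 156.9
Total out = 521.8 mol; y_V = 156.9 / 521.8 = 0.3007.

0.301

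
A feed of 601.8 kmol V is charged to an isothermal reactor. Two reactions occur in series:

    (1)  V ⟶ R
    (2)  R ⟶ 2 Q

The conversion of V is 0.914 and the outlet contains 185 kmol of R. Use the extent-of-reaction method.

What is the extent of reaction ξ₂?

Conversion of V: V consumed = 1ξ₁ = 0.914 × 601.8 → ξ₁ = 550 kmol.
R balance: n_R = 0 + 1ξ₁ − 1ξ₂ = 185 → ξ₂ = (1·550 − 185)/1 = 365 kmol.
Outlet amounts (n = n₀ + Σ ν·ξ):
  V: 601.8 − 1(550) = 51.75
  R: 0 + 1(550) − 1(365) = 185
  Q: 0 + 2(365) = 730.1

ξ₂ = 365 kmol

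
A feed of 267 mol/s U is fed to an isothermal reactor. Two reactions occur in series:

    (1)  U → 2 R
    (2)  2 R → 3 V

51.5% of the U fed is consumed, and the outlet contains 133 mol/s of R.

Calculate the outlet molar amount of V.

213 mol/s

Conversion of U: U consumed = 1ξ₁ = 0.515 × 267 → ξ₁ = 137.5 mol/s.
R balance: n_R = 0 + 2ξ₁ − 2ξ₂ = 133 → ξ₂ = (2·137.5 − 133)/2 = 71 mol/s.
Outlet amounts (n = n₀ + Σ ν·ξ):
  U: 267 − 1(137.5) = 129.5
  R: 0 + 2(137.5) − 2(71) = 133
  V: 0 + 3(71) = 213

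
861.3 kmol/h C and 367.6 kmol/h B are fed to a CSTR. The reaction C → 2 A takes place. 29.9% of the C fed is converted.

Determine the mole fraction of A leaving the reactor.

0.347

C reacted = 0.299 × 861.3 = 257.5 kmol/h; ν_C = −1, so ξ = 257.5/1 = 257.5 kmol/h.
Outlet amounts (n = n₀ + ν ξ):
  C: 861.3 − 1(257.5) = 603.8
  A: 0 + 2(257.5) = 515.1
  B: 367.6 (inert)
Total out = 1486 kmol/h; y_A = 515.1 / 1486 = 0.3465.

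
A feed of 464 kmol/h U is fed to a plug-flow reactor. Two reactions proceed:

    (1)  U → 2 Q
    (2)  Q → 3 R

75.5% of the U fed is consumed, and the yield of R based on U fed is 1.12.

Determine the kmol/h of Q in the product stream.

Conversion of U: U consumed = 1ξ₁ = 0.755 × 464 → ξ₁ = 350.3 kmol/h.
Yield of R: 3ξ₂ / 464 = 1.12 → ξ₂ = 173.2 kmol/h.
Outlet amounts (n = n₀ + Σ ν·ξ):
  U: 464 − 1(350.3) = 113.7
  Q: 0 + 2(350.3) − 1(173.2) = 527.4
  R: 0 + 3(173.2) = 519.7

527 kmol/h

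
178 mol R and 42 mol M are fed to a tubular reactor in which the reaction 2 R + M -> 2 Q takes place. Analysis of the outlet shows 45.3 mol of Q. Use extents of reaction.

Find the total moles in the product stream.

For Q: n = n₀ + 2ξ → 45.3 = 0 + 2ξ, giving ξ = 22.65 mol.
Outlet amounts (n = n₀ + ν ξ):
  R: 178 − 2(22.65) = 132.7
  M: 42 − 1(22.65) = 19.35
  Q: 0 + 2(22.65) = 45.3
Total out = 132.7 + 19.35 + 45.3 = 197.3 mol.

197 mol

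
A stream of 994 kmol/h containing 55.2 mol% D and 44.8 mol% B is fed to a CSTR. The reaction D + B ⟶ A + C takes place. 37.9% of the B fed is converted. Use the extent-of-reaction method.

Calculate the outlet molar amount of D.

B reacted = 0.379 × 445.3 = 168.8 kmol/h; ν_B = −1, so ξ = 168.8/1 = 168.8 kmol/h.
Outlet amounts (n = n₀ + ν ξ):
  D: 548.7 − 1(168.8) = 379.9
  B: 445.3 − 1(168.8) = 276.5
  A: 0 + 1(168.8) = 168.8
  C: 0 + 1(168.8) = 168.8

380 kmol/h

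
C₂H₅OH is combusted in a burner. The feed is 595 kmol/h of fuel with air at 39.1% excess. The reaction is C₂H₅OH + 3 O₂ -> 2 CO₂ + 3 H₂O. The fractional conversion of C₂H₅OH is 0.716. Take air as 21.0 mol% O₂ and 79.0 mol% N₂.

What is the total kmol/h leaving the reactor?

Stoichiometric O₂ = 3 × 595 = 1785 kmol/h; O₂ fed = 1785 × 1.391 = 2483 kmol/h.
N₂ fed = 2483 × 79/21 = 9341 kmol/h.
Fuel reacted = 0.716 × 595 → ξ = 426 kmol/h.
Outlet (n = n₀ + ν ξ):
  C₂H₅OH: 595 − 1(426) = 169
  O₂: 2483 − 3(426) = 1205
  N₂: 9341 (inert)
  CO₂: 0 + 2(426) = 852
  H₂O: 0 + 3(426) = 1278
Total out = 169 + 1205 + 9341 + 852 + 1278 = 12840 kmol/h.

12800 kmol/h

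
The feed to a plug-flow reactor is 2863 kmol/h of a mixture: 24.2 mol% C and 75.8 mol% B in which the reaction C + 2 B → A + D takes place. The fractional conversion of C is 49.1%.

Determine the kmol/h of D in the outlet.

340 kmol/h

C reacted = 0.491 × 692.8 = 340.2 kmol/h; ν_C = −1, so ξ = 340.2/1 = 340.2 kmol/h.
Outlet amounts (n = n₀ + ν ξ):
  C: 692.8 − 1(340.2) = 352.7
  B: 2170 − 2(340.2) = 1490
  A: 0 + 1(340.2) = 340.2
  D: 0 + 1(340.2) = 340.2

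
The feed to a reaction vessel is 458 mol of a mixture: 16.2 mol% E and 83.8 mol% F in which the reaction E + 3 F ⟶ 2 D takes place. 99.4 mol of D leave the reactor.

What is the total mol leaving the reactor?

For D: n = n₀ + 2ξ → 99.4 = 0 + 2ξ, giving ξ = 49.7 mol.
Outlet amounts (n = n₀ + ν ξ):
  E: 74.2 − 1(49.7) = 24.5
  F: 383.8 − 3(49.7) = 234.7
  D: 0 + 2(49.7) = 99.4
Total out = 24.5 + 234.7 + 99.4 = 358.6 mol.

359 mol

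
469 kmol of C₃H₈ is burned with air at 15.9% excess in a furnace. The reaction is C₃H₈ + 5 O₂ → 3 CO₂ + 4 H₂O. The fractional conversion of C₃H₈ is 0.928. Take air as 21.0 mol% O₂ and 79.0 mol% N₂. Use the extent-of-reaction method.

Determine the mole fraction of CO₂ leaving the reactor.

0.0943

Stoichiometric O₂ = 5 × 469 = 2345 kmol; O₂ fed = 2345 × 1.159 = 2718 kmol.
N₂ fed = 2718 × 79/21 = 10220 kmol.
Fuel reacted = 0.928 × 469 → ξ = 435.2 kmol.
Outlet (n = n₀ + ν ξ):
  C₃H₈: 469 − 1(435.2) = 33.77
  O₂: 2718 − 5(435.2) = 541.7
  N₂: 10220 (inert)
  CO₂: 0 + 3(435.2) = 1306
  H₂O: 0 + 4(435.2) = 1741
Total out = 13850 kmol; y_CO₂ = 1306 / 13850 = 0.0943.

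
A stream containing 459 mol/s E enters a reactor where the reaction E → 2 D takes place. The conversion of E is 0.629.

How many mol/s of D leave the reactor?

577 mol/s

E reacted = 0.629 × 459 = 288.7 mol/s; ν_E = −1, so ξ = 288.7/1 = 288.7 mol/s.
Outlet amounts (n = n₀ + ν ξ):
  E: 459 − 1(288.7) = 170.3
  D: 0 + 2(288.7) = 577.4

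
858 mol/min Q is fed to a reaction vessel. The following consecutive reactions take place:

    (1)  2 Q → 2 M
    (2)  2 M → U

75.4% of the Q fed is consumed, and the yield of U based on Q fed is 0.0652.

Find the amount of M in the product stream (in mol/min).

535 mol/min

Conversion of Q: Q consumed = 2ξ₁ = 0.754 × 858 → ξ₁ = 323.5 mol/min.
Yield of U: 1ξ₂ / 858 = 0.0652 → ξ₂ = 55.94 mol/min.
Outlet amounts (n = n₀ + Σ ν·ξ):
  Q: 858 − 2(323.5) = 211.1
  M: 0 + 2(323.5) − 2(55.94) = 535
  U: 0 + 1(55.94) = 55.94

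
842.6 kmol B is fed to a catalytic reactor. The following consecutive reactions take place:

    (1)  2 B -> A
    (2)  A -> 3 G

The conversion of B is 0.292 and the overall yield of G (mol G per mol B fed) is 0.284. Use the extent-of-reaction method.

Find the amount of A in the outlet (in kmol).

43.3 kmol

Conversion of B: B consumed = 2ξ₁ = 0.292 × 842.6 → ξ₁ = 123 kmol.
Yield of G: 3ξ₂ / 842.6 = 0.284 → ξ₂ = 79.77 kmol.
Outlet amounts (n = n₀ + Σ ν·ξ):
  B: 842.6 − 2(123) = 596.6
  A: 0 + 1(123) − 1(79.77) = 43.25
  G: 0 + 3(79.77) = 239.3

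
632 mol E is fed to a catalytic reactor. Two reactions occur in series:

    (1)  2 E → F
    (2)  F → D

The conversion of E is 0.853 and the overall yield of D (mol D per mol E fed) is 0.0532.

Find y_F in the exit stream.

0.651

Conversion of E: E consumed = 2ξ₁ = 0.853 × 632 → ξ₁ = 269.5 mol.
Yield of D: 1ξ₂ / 632 = 0.0532 → ξ₂ = 33.62 mol.
Outlet amounts (n = n₀ + Σ ν·ξ):
  E: 632 − 2(269.5) = 92.9
  F: 0 + 1(269.5) − 1(33.62) = 235.9
  D: 0 + 1(33.62) = 33.62
Total out = 362.5 mol; y_F = 235.9 / 362.5 = 0.6509.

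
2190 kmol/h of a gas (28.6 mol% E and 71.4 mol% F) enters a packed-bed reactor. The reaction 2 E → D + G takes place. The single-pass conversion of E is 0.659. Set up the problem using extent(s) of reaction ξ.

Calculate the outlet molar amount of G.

E reacted = 0.659 × 626.3 = 412.8 kmol/h; ν_E = −2, so ξ = 412.8/2 = 206.4 kmol/h.
Outlet amounts (n = n₀ + ν ξ):
  E: 626.3 − 2(206.4) = 213.6
  D: 0 + 1(206.4) = 206.4
  G: 0 + 1(206.4) = 206.4
  F: 1564 (inert)

206 kmol/h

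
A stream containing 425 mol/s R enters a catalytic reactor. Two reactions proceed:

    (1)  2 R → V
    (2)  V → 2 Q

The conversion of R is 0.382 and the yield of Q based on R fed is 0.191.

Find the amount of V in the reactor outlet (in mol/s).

Conversion of R: R consumed = 2ξ₁ = 0.382 × 425 → ξ₁ = 81.17 mol/s.
Yield of Q: 2ξ₂ / 425 = 0.191 → ξ₂ = 40.59 mol/s.
Outlet amounts (n = n₀ + Σ ν·ξ):
  R: 425 − 2(81.17) = 262.6
  V: 0 + 1(81.17) − 1(40.59) = 40.59
  Q: 0 + 2(40.59) = 81.17

40.6 mol/s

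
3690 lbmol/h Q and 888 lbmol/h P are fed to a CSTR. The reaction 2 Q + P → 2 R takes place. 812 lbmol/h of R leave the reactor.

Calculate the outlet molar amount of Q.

For R: n = n₀ + 2ξ → 812 = 0 + 2ξ, giving ξ = 406 lbmol/h.
Outlet amounts (n = n₀ + ν ξ):
  Q: 3690 − 2(406) = 2878
  P: 888 − 1(406) = 482
  R: 0 + 2(406) = 812

2880 lbmol/h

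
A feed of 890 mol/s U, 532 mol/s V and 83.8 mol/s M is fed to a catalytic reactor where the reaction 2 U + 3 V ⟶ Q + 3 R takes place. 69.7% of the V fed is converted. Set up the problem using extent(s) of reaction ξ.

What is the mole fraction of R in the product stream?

V reacted = 0.697 × 532 = 370.8 mol/s; ν_V = −3, so ξ = 370.8/3 = 123.6 mol/s.
Outlet amounts (n = n₀ + ν ξ):
  U: 890 − 2(123.6) = 642.8
  V: 532 − 3(123.6) = 161.2
  Q: 0 + 1(123.6) = 123.6
  R: 0 + 3(123.6) = 370.8
  M: 83.8 (inert)
Total out = 1382 mol/s; y_R = 370.8 / 1382 = 0.2683.

0.268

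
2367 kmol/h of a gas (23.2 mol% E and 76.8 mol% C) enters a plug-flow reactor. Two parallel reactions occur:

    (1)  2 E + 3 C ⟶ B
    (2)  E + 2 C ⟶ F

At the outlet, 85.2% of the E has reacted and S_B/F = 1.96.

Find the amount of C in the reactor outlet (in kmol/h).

Conversion of E: E consumed = 0.852 × 549.1 = 467.9 kmol/h = 2ξ₁ + 1ξ₂.
Selectivity: 1ξ₁ / (1ξ₂) = 1.96 → ξ₁ = 1.96 ξ₂.
Substitute: (2·1.96 + 1) ξ₂ = 467.9 → ξ₂ = 95.1 kmol/h, ξ₁ = 186.4 kmol/h.
Outlet amounts (n = n₀ + Σ ν·ξ):
  E: 549.1 − 2(186.4) − 1(95.1) = 81.27
  C: 1818 − 3(186.4) − 2(95.1) = 1069
  B: 0 + 1(186.4) = 186.4
  F: 0 + 1(95.1) = 95.1

1070 kmol/h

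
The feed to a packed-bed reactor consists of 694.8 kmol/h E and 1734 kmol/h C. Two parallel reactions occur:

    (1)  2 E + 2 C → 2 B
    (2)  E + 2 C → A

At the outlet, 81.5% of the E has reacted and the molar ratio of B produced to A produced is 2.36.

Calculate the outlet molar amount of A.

169 kmol/h

Conversion of E: E consumed = 0.815 × 694.8 = 566.3 kmol/h = 2ξ₁ + 1ξ₂.
Selectivity: 2ξ₁ / (1ξ₂) = 2.36 → ξ₁ = 1.18 ξ₂.
Substitute: (2·1.18 + 1) ξ₂ = 566.3 → ξ₂ = 168.5 kmol/h, ξ₁ = 198.9 kmol/h.
Outlet amounts (n = n₀ + Σ ν·ξ):
  E: 694.8 − 2(198.9) − 1(168.5) = 128.5
  C: 1734 − 2(198.9) − 2(168.5) = 999.2
  B: 0 + 2(198.9) = 397.7
  A: 0 + 1(168.5) = 168.5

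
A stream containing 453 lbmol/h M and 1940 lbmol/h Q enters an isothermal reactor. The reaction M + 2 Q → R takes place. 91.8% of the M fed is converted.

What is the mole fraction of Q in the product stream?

M reacted = 0.918 × 453 = 415.9 lbmol/h; ν_M = −1, so ξ = 415.9/1 = 415.9 lbmol/h.
Outlet amounts (n = n₀ + ν ξ):
  M: 453 − 1(415.9) = 37.15
  Q: 1940 − 2(415.9) = 1108
  R: 0 + 1(415.9) = 415.9
Total out = 1561 lbmol/h; y_Q = 1108 / 1561 = 0.7099.

0.71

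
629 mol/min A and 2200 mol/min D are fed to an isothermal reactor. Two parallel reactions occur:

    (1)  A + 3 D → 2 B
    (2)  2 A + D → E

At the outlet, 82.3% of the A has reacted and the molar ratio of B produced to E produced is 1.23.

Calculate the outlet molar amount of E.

198 mol/min

Conversion of A: A consumed = 0.823 × 629 = 517.7 mol/min = 1ξ₁ + 2ξ₂.
Selectivity: 2ξ₁ / (1ξ₂) = 1.23 → ξ₁ = 0.615 ξ₂.
Substitute: (1·0.615 + 2) ξ₂ = 517.7 → ξ₂ = 198 mol/min, ξ₁ = 121.7 mol/min.
Outlet amounts (n = n₀ + Σ ν·ξ):
  A: 629 − 1(121.7) − 2(198) = 111.3
  D: 2200 − 3(121.7) − 1(198) = 1637
  B: 0 + 2(121.7) = 243.5
  E: 0 + 1(198) = 198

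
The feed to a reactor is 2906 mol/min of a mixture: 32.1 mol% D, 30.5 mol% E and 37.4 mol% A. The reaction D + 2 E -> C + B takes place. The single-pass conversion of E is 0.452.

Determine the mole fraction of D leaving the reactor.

0.271

E reacted = 0.452 × 886.3 = 400.6 mol/min; ν_E = −2, so ξ = 400.6/2 = 200.3 mol/min.
Outlet amounts (n = n₀ + ν ξ):
  D: 932.8 − 1(200.3) = 732.5
  E: 886.3 − 2(200.3) = 485.7
  C: 0 + 1(200.3) = 200.3
  B: 0 + 1(200.3) = 200.3
  A: 1087 (inert)
Total out = 2706 mol/min; y_D = 732.5 / 2706 = 0.2707.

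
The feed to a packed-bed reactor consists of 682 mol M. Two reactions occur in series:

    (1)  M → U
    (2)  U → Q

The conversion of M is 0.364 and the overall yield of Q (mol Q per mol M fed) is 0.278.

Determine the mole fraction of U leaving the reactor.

0.086

Conversion of M: M consumed = 1ξ₁ = 0.364 × 682 → ξ₁ = 248.2 mol.
Yield of Q: 1ξ₂ / 682 = 0.278 → ξ₂ = 189.6 mol.
Outlet amounts (n = n₀ + Σ ν·ξ):
  M: 682 − 1(248.2) = 433.8
  U: 0 + 1(248.2) − 1(189.6) = 58.65
  Q: 0 + 1(189.6) = 189.6
Total out = 682 mol; y_U = 58.65 / 682 = 0.086.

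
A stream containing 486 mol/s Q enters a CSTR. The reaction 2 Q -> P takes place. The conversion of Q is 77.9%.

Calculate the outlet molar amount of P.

Q reacted = 0.779 × 486 = 378.6 mol/s; ν_Q = −2, so ξ = 378.6/2 = 189.3 mol/s.
Outlet amounts (n = n₀ + ν ξ):
  Q: 486 − 2(189.3) = 107.4
  P: 0 + 1(189.3) = 189.3

189 mol/s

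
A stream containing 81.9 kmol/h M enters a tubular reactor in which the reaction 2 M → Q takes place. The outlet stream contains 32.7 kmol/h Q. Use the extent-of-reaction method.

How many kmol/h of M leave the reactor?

For Q: n = n₀ + 1ξ → 32.7 = 0 + 1ξ, giving ξ = 32.7 kmol/h.
Outlet amounts (n = n₀ + ν ξ):
  M: 81.9 − 2(32.7) = 16.5
  Q: 0 + 1(32.7) = 32.7

16.5 kmol/h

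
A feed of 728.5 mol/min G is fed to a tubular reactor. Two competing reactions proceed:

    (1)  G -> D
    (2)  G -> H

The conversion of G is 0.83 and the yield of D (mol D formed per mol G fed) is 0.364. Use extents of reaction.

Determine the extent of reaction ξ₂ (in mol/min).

Yield of D: 1ξ₁ / 728.5 = 0.364 → ξ₁ = 265.2 mol/min.
Conversion of G: 1ξ₁ + 1ξ₂ = 0.83 × 728.5 = 604.7 → ξ₂ = 339.5 mol/min.
Outlet amounts (n = n₀ + Σ ν·ξ):
  G: 728.5 − 1(265.2) − 1(339.5) = 123.8
  D: 0 + 1(265.2) = 265.2
  H: 0 + 1(339.5) = 339.5

ξ₂ = 339 mol/min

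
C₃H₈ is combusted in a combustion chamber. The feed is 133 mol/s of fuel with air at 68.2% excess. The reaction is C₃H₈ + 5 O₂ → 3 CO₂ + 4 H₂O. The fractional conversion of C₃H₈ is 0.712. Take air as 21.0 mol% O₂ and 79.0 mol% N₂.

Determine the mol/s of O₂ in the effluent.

645 mol/s

Stoichiometric O₂ = 5 × 133 = 665 mol/s; O₂ fed = 665 × 1.682 = 1119 mol/s.
N₂ fed = 1119 × 79/21 = 4208 mol/s.
Fuel reacted = 0.712 × 133 → ξ = 94.7 mol/s.
Outlet (n = n₀ + ν ξ):
  C₃H₈: 133 − 1(94.7) = 38.3
  O₂: 1119 − 5(94.7) = 645
  N₂: 4208 (inert)
  CO₂: 0 + 3(94.7) = 284.1
  H₂O: 0 + 4(94.7) = 378.8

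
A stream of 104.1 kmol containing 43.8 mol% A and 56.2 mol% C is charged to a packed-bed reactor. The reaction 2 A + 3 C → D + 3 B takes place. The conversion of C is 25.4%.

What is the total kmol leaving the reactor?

99.1 kmol

C reacted = 0.254 × 58.5 = 14.86 kmol; ν_C = −3, so ξ = 14.86/3 = 4.953 kmol.
Outlet amounts (n = n₀ + ν ξ):
  A: 45.6 − 2(4.953) = 35.69
  C: 58.5 − 3(4.953) = 43.64
  D: 0 + 1(4.953) = 4.953
  B: 0 + 3(4.953) = 14.86
Total out = 35.69 + 43.64 + 4.953 + 14.86 = 99.15 kmol.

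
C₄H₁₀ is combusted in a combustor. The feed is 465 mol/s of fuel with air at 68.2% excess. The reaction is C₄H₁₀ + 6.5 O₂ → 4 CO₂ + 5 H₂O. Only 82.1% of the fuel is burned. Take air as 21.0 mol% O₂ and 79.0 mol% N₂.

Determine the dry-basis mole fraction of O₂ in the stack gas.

Stoichiometric O₂ = 6.5 × 465 = 3022 mol/s; O₂ fed = 3022 × 1.682 = 5084 mol/s.
N₂ fed = 5084 × 79/21 = 19120 mol/s.
Fuel reacted = 0.821 × 465 → ξ = 381.8 mol/s.
Outlet (n = n₀ + ν ξ):
  C₄H₁₀: 465 − 1(381.8) = 83.24
  O₂: 5084 − 6.5(381.8) = 2602
  N₂: 19120 (inert)
  CO₂: 0 + 4(381.8) = 1527
  H₂O: 0 + 5(381.8) = 1909
Dry total = 23340 mol/s; y_O₂ (dry) = 2602 / 23340 = 0.1115.

0.112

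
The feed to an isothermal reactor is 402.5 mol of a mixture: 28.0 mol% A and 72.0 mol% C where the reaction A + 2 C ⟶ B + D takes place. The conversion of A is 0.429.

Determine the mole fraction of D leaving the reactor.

0.137

A reacted = 0.429 × 112.7 = 48.35 mol; ν_A = −1, so ξ = 48.35/1 = 48.35 mol.
Outlet amounts (n = n₀ + ν ξ):
  A: 112.7 − 1(48.35) = 64.35
  C: 289.8 − 2(48.35) = 193.1
  B: 0 + 1(48.35) = 48.35
  D: 0 + 1(48.35) = 48.35
Total out = 354.2 mol; y_D = 48.35 / 354.2 = 0.1365.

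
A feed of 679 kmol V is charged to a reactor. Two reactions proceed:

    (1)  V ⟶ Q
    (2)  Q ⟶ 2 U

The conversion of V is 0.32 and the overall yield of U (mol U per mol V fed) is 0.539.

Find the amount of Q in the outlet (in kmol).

Conversion of V: V consumed = 1ξ₁ = 0.32 × 679 → ξ₁ = 217.3 kmol.
Yield of U: 2ξ₂ / 679 = 0.539 → ξ₂ = 183 kmol.
Outlet amounts (n = n₀ + Σ ν·ξ):
  V: 679 − 1(217.3) = 461.7
  Q: 0 + 1(217.3) − 1(183) = 34.29
  U: 0 + 2(183) = 366

34.3 kmol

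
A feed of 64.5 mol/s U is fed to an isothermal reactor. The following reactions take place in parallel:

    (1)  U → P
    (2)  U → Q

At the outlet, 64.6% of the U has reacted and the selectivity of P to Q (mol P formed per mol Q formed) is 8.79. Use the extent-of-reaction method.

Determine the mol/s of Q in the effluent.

4.26 mol/s

Conversion of U: U consumed = 0.646 × 64.5 = 41.67 mol/s = 1ξ₁ + 1ξ₂.
Selectivity: 1ξ₁ / (1ξ₂) = 8.79 → ξ₁ = 8.79 ξ₂.
Substitute: (1·8.79 + 1) ξ₂ = 41.67 → ξ₂ = 4.256 mol/s, ξ₁ = 37.41 mol/s.
Outlet amounts (n = n₀ + Σ ν·ξ):
  U: 64.5 − 1(37.41) − 1(4.256) = 22.83
  P: 0 + 1(37.41) = 37.41
  Q: 0 + 1(4.256) = 4.256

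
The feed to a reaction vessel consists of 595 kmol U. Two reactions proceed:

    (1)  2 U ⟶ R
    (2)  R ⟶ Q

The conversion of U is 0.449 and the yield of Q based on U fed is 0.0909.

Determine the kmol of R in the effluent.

79.5 kmol

Conversion of U: U consumed = 2ξ₁ = 0.449 × 595 → ξ₁ = 133.6 kmol.
Yield of Q: 1ξ₂ / 595 = 0.0909 → ξ₂ = 54.09 kmol.
Outlet amounts (n = n₀ + Σ ν·ξ):
  U: 595 − 2(133.6) = 327.8
  R: 0 + 1(133.6) − 1(54.09) = 79.49
  Q: 0 + 1(54.09) = 54.09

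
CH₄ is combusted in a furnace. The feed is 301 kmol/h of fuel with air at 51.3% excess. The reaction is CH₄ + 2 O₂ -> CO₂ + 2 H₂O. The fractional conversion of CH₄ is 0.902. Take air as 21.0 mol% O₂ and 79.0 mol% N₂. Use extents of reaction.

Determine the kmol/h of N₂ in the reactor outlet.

Stoichiometric O₂ = 2 × 301 = 602 kmol/h; O₂ fed = 602 × 1.513 = 910.8 kmol/h.
N₂ fed = 910.8 × 79/21 = 3426 kmol/h.
Fuel reacted = 0.902 × 301 → ξ = 271.5 kmol/h.
Outlet (n = n₀ + ν ξ):
  CH₄: 301 − 1(271.5) = 29.5
  O₂: 910.8 − 2(271.5) = 367.8
  N₂: 3426 (inert)
  CO₂: 0 + 1(271.5) = 271.5
  H₂O: 0 + 2(271.5) = 543

3430 kmol/h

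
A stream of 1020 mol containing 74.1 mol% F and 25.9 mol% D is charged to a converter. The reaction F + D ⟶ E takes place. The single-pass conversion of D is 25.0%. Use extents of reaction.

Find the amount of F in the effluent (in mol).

D reacted = 0.25 × 264.2 = 66.05 mol; ν_D = −1, so ξ = 66.05/1 = 66.05 mol.
Outlet amounts (n = n₀ + ν ξ):
  F: 755.8 − 1(66.05) = 689.8
  D: 264.2 − 1(66.05) = 198.1
  E: 0 + 1(66.05) = 66.05

690 mol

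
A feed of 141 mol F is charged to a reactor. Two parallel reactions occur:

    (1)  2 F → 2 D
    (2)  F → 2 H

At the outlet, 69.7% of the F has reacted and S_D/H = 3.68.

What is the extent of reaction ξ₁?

Conversion of F: F consumed = 0.697 × 141 = 98.28 mol = 2ξ₁ + 1ξ₂.
Selectivity: 2ξ₁ / (2ξ₂) = 3.68 → ξ₁ = 3.68 ξ₂.
Substitute: (2·3.68 + 1) ξ₂ = 98.28 → ξ₂ = 11.76 mol, ξ₁ = 43.26 mol.
Outlet amounts (n = n₀ + Σ ν·ξ):
  F: 141 − 2(43.26) − 1(11.76) = 42.72
  D: 0 + 2(43.26) = 86.52
  H: 0 + 2(11.76) = 23.51

ξ₁ = 43.3 mol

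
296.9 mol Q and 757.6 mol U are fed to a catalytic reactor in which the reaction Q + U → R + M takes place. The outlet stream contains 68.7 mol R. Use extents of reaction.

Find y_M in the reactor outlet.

0.0651

For R: n = n₀ + 1ξ → 68.7 = 0 + 1ξ, giving ξ = 68.7 mol.
Outlet amounts (n = n₀ + ν ξ):
  Q: 296.9 − 1(68.7) = 228.2
  U: 757.6 − 1(68.7) = 688.9
  R: 0 + 1(68.7) = 68.7
  M: 0 + 1(68.7) = 68.7
Total out = 1054 mol; y_M = 68.7 / 1054 = 0.06515.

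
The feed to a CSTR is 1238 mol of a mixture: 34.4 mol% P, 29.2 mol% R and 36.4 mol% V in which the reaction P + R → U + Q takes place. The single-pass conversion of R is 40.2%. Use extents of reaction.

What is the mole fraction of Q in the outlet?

0.117

R reacted = 0.402 × 361.5 = 145.3 mol; ν_R = −1, so ξ = 145.3/1 = 145.3 mol.
Outlet amounts (n = n₀ + ν ξ):
  P: 425.9 − 1(145.3) = 280.6
  R: 361.5 − 1(145.3) = 216.2
  U: 0 + 1(145.3) = 145.3
  Q: 0 + 1(145.3) = 145.3
  V: 450.6 (inert)
Total out = 1238 mol; y_Q = 145.3 / 1238 = 0.1174.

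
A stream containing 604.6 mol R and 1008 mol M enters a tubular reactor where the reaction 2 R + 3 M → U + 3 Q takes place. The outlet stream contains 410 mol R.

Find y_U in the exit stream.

For R: n = n₀ − 2ξ → 410 = 604.6 − 2ξ, giving ξ = 97.3 mol.
Outlet amounts (n = n₀ + ν ξ):
  R: 604.6 − 2(97.3) = 410
  M: 1008 − 3(97.3) = 716.1
  U: 0 + 1(97.3) = 97.3
  Q: 0 + 3(97.3) = 291.9
Total out = 1515 mol; y_U = 97.3 / 1515 = 0.06421.

0.0642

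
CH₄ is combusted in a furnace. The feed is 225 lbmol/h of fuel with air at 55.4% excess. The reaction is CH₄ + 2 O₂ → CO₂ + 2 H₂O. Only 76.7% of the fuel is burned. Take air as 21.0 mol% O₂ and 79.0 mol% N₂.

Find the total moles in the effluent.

3560 lbmol/h

Stoichiometric O₂ = 2 × 225 = 450 lbmol/h; O₂ fed = 450 × 1.554 = 699.3 lbmol/h.
N₂ fed = 699.3 × 79/21 = 2631 lbmol/h.
Fuel reacted = 0.767 × 225 → ξ = 172.6 lbmol/h.
Outlet (n = n₀ + ν ξ):
  CH₄: 225 − 1(172.6) = 52.42
  O₂: 699.3 − 2(172.6) = 354.1
  N₂: 2631 (inert)
  CO₂: 0 + 1(172.6) = 172.6
  H₂O: 0 + 2(172.6) = 345.2
Total out = 52.42 + 354.1 + 2631 + 172.6 + 345.2 = 3555 lbmol/h.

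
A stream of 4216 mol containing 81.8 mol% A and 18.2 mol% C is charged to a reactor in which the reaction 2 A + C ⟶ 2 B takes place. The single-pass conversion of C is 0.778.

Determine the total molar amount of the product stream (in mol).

3620 mol

C reacted = 0.778 × 767.3 = 597 mol; ν_C = −1, so ξ = 597/1 = 597 mol.
Outlet amounts (n = n₀ + ν ξ):
  A: 3449 − 2(597) = 2255
  C: 767.3 − 1(597) = 170.3
  B: 0 + 2(597) = 1194
Total out = 2255 + 170.3 + 1194 = 3619 mol.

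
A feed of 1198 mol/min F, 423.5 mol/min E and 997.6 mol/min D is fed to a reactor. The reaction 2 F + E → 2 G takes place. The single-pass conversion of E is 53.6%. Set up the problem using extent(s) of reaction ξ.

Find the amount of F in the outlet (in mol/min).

E reacted = 0.536 × 423.5 = 227 mol/min; ν_E = −1, so ξ = 227/1 = 227 mol/min.
Outlet amounts (n = n₀ + ν ξ):
  F: 1198 − 2(227) = 744
  E: 423.5 − 1(227) = 196.5
  G: 0 + 2(227) = 454
  D: 997.6 (inert)

744 mol/min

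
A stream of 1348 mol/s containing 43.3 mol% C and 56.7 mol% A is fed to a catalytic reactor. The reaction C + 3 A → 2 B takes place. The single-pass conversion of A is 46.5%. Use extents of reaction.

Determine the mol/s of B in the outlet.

237 mol/s

A reacted = 0.465 × 764.3 = 355.4 mol/s; ν_A = −3, so ξ = 355.4/3 = 118.5 mol/s.
Outlet amounts (n = n₀ + ν ξ):
  C: 583.7 − 1(118.5) = 465.2
  A: 764.3 − 3(118.5) = 408.9
  B: 0 + 2(118.5) = 236.9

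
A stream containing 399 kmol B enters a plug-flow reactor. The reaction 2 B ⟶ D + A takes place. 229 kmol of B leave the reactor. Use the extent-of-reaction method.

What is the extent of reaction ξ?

For B: n = n₀ − 2ξ → 229 = 399 − 2ξ, giving ξ = 85 kmol.
Outlet amounts (n = n₀ + ν ξ):
  B: 399 − 2(85) = 229
  D: 0 + 1(85) = 85
  A: 0 + 1(85) = 85

ξ = 85 kmol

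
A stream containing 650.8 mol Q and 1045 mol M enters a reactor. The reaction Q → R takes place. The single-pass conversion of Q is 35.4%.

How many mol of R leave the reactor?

Q reacted = 0.354 × 650.8 = 230.4 mol; ν_Q = −1, so ξ = 230.4/1 = 230.4 mol.
Outlet amounts (n = n₀ + ν ξ):
  Q: 650.8 − 1(230.4) = 420.4
  R: 0 + 1(230.4) = 230.4
  M: 1045 (inert)

230 mol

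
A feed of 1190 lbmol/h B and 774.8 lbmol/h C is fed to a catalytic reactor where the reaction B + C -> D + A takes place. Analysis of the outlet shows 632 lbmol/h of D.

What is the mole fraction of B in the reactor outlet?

0.284

For D: n = n₀ + 1ξ → 632 = 0 + 1ξ, giving ξ = 632 lbmol/h.
Outlet amounts (n = n₀ + ν ξ):
  B: 1190 − 1(632) = 558
  C: 774.8 − 1(632) = 142.8
  D: 0 + 1(632) = 632
  A: 0 + 1(632) = 632
Total out = 1965 lbmol/h; y_B = 558 / 1965 = 0.284.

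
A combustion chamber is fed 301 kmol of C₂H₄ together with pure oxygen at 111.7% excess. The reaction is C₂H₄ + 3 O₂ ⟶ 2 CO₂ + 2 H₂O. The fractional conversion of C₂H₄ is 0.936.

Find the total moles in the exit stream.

Stoichiometric O₂ = 3 × 301 = 903 kmol; O₂ fed = 903 × 2.117 = 1912 kmol.
Fuel reacted = 0.936 × 301 → ξ = 281.7 kmol.
Outlet (n = n₀ + ν ξ):
  C₂H₄: 301 − 1(281.7) = 19.26
  O₂: 1912 − 3(281.7) = 1066
  CO₂: 0 + 2(281.7) = 563.5
  H₂O: 0 + 2(281.7) = 563.5
Total out = 19.26 + 1066 + 563.5 + 563.5 = 2213 kmol.

2210 kmol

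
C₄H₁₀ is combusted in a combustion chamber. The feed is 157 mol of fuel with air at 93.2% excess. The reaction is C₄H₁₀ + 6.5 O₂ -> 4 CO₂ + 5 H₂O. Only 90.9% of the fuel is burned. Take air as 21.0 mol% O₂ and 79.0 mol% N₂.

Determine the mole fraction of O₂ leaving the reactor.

0.107

Stoichiometric O₂ = 6.5 × 157 = 1020 mol; O₂ fed = 1020 × 1.932 = 1972 mol.
N₂ fed = 1972 × 79/21 = 7417 mol.
Fuel reacted = 0.909 × 157 → ξ = 142.7 mol.
Outlet (n = n₀ + ν ξ):
  C₄H₁₀: 157 − 1(142.7) = 14.29
  O₂: 1972 − 6.5(142.7) = 1044
  N₂: 7417 (inert)
  CO₂: 0 + 4(142.7) = 570.9
  H₂O: 0 + 5(142.7) = 713.6
Total out = 9760 mol; y_O₂ = 1044 / 9760 = 0.107.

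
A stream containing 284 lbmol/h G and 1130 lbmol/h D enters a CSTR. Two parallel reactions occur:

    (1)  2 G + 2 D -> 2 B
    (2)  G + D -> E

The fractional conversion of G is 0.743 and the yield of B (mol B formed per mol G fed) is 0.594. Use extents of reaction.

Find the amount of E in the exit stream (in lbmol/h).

Yield of B: 2ξ₁ / 284 = 0.594 → ξ₁ = 84.35 lbmol/h.
Conversion of G: 2ξ₁ + 1ξ₂ = 0.743 × 284 = 211 → ξ₂ = 42.32 lbmol/h.
Outlet amounts (n = n₀ + Σ ν·ξ):
  G: 284 − 2(84.35) − 1(42.32) = 72.99
  D: 1130 − 2(84.35) − 1(42.32) = 919
  B: 0 + 2(84.35) = 168.7
  E: 0 + 1(42.32) = 42.32

42.3 lbmol/h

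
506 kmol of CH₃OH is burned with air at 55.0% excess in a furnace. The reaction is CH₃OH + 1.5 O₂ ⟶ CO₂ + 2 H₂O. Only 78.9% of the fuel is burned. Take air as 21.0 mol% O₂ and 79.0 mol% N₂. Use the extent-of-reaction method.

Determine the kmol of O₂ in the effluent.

Stoichiometric O₂ = 1.5 × 506 = 759 kmol; O₂ fed = 759 × 1.550 = 1176 kmol.
N₂ fed = 1176 × 79/21 = 4426 kmol.
Fuel reacted = 0.789 × 506 → ξ = 399.2 kmol.
Outlet (n = n₀ + ν ξ):
  CH₃OH: 506 − 1(399.2) = 106.8
  O₂: 1176 − 1.5(399.2) = 577.6
  N₂: 4426 (inert)
  CO₂: 0 + 1(399.2) = 399.2
  H₂O: 0 + 2(399.2) = 798.5

578 kmol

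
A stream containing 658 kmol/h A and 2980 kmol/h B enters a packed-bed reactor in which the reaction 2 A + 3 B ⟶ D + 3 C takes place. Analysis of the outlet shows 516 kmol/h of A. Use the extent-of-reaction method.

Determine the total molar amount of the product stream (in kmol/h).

For A: n = n₀ − 2ξ → 516 = 658 − 2ξ, giving ξ = 71 kmol/h.
Outlet amounts (n = n₀ + ν ξ):
  A: 658 − 2(71) = 516
  B: 2980 − 3(71) = 2767
  D: 0 + 1(71) = 71
  C: 0 + 3(71) = 213
Total out = 516 + 2767 + 71 + 213 = 3567 kmol/h.

3570 kmol/h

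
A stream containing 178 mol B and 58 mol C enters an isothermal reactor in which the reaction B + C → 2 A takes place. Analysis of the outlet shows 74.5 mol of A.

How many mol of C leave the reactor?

For A: n = n₀ + 2ξ → 74.5 = 0 + 2ξ, giving ξ = 37.25 mol.
Outlet amounts (n = n₀ + ν ξ):
  B: 178 − 1(37.25) = 140.8
  C: 58 − 1(37.25) = 20.75
  A: 0 + 2(37.25) = 74.5

20.8 mol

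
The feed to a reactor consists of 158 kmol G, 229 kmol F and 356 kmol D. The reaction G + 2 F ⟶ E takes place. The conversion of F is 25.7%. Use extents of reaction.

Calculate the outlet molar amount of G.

129 kmol

F reacted = 0.257 × 229 = 58.85 kmol; ν_F = −2, so ξ = 58.85/2 = 29.43 kmol.
Outlet amounts (n = n₀ + ν ξ):
  G: 158 − 1(29.43) = 128.6
  F: 229 − 2(29.43) = 170.1
  E: 0 + 1(29.43) = 29.43
  D: 356 (inert)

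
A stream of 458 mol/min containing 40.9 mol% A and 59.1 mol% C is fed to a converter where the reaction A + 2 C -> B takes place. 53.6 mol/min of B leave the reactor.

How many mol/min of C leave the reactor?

163 mol/min

For B: n = n₀ + 1ξ → 53.6 = 0 + 1ξ, giving ξ = 53.6 mol/min.
Outlet amounts (n = n₀ + ν ξ):
  A: 187.3 − 1(53.6) = 133.7
  C: 270.7 − 2(53.6) = 163.5
  B: 0 + 1(53.6) = 53.6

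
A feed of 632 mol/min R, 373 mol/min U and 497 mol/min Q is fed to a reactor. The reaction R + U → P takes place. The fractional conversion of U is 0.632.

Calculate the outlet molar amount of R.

396 mol/min

U reacted = 0.632 × 373 = 235.7 mol/min; ν_U = −1, so ξ = 235.7/1 = 235.7 mol/min.
Outlet amounts (n = n₀ + ν ξ):
  R: 632 − 1(235.7) = 396.3
  U: 373 − 1(235.7) = 137.3
  P: 0 + 1(235.7) = 235.7
  Q: 497 (inert)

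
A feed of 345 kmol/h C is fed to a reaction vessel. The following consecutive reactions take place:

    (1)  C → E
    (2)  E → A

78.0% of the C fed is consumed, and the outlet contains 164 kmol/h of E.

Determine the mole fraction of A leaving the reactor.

0.305

Conversion of C: C consumed = 1ξ₁ = 0.78 × 345 → ξ₁ = 269.1 kmol/h.
E balance: n_E = 0 + 1ξ₁ − 1ξ₂ = 164 → ξ₂ = (1·269.1 − 164)/1 = 105.1 kmol/h.
Outlet amounts (n = n₀ + Σ ν·ξ):
  C: 345 − 1(269.1) = 75.9
  E: 0 + 1(269.1) − 1(105.1) = 164
  A: 0 + 1(105.1) = 105.1
Total out = 345 kmol/h; y_A = 105.1 / 345 = 0.3046.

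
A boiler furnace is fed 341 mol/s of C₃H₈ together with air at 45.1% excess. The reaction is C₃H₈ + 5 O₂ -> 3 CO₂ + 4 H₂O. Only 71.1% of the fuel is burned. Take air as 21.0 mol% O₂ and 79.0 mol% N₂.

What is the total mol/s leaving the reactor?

Stoichiometric O₂ = 5 × 341 = 1705 mol/s; O₂ fed = 1705 × 1.451 = 2474 mol/s.
N₂ fed = 2474 × 79/21 = 9307 mol/s.
Fuel reacted = 0.711 × 341 → ξ = 242.5 mol/s.
Outlet (n = n₀ + ν ξ):
  C₃H₈: 341 − 1(242.5) = 98.55
  O₂: 2474 − 5(242.5) = 1262
  N₂: 9307 (inert)
  CO₂: 0 + 3(242.5) = 727.4
  H₂O: 0 + 4(242.5) = 969.8
Total out = 98.55 + 1262 + 9307 + 727.4 + 969.8 = 12360 mol/s.

12400 mol/s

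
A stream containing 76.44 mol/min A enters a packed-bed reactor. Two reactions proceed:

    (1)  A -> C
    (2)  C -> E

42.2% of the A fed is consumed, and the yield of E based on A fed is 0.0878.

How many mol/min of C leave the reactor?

Conversion of A: A consumed = 1ξ₁ = 0.422 × 76.44 → ξ₁ = 32.26 mol/min.
Yield of E: 1ξ₂ / 76.44 = 0.0878 → ξ₂ = 6.711 mol/min.
Outlet amounts (n = n₀ + Σ ν·ξ):
  A: 76.44 − 1(32.26) = 44.18
  C: 0 + 1(32.26) − 1(6.711) = 25.55
  E: 0 + 1(6.711) = 6.711

25.5 mol/min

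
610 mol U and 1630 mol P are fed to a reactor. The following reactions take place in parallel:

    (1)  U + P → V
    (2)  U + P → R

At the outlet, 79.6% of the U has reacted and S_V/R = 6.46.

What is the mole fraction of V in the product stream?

Conversion of U: U consumed = 0.796 × 610 = 485.6 mol = 1ξ₁ + 1ξ₂.
Selectivity: 1ξ₁ / (1ξ₂) = 6.46 → ξ₁ = 6.46 ξ₂.
Substitute: (1·6.46 + 1) ξ₂ = 485.6 → ξ₂ = 65.09 mol, ξ₁ = 420.5 mol.
Outlet amounts (n = n₀ + Σ ν·ξ):
  U: 610 − 1(420.5) − 1(65.09) = 124.4
  P: 1630 − 1(420.5) − 1(65.09) = 1144
  V: 0 + 1(420.5) = 420.5
  R: 0 + 1(65.09) = 65.09
Total out = 1754 mol; y_V = 420.5 / 1754 = 0.2397.

0.24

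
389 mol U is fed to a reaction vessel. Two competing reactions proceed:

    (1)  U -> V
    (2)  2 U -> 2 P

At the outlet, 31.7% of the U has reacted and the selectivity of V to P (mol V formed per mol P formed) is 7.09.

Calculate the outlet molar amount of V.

108 mol

Conversion of U: U consumed = 0.317 × 389 = 123.3 mol = 1ξ₁ + 2ξ₂.
Selectivity: 1ξ₁ / (2ξ₂) = 7.09 → ξ₁ = 14.18 ξ₂.
Substitute: (1·14.18 + 2) ξ₂ = 123.3 → ξ₂ = 7.621 mol, ξ₁ = 108.1 mol.
Outlet amounts (n = n₀ + Σ ν·ξ):
  U: 389 − 1(108.1) − 2(7.621) = 265.7
  V: 0 + 1(108.1) = 108.1
  P: 0 + 2(7.621) = 15.24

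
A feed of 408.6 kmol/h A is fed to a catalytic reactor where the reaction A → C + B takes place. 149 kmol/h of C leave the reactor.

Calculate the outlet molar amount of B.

149 kmol/h

For C: n = n₀ + 1ξ → 149 = 0 + 1ξ, giving ξ = 149 kmol/h.
Outlet amounts (n = n₀ + ν ξ):
  A: 408.6 − 1(149) = 259.6
  C: 0 + 1(149) = 149
  B: 0 + 1(149) = 149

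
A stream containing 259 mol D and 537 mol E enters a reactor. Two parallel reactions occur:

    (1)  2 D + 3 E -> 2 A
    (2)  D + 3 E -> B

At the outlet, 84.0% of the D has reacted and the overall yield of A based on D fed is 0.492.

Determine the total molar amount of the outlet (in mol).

334 mol

Yield of A: 2ξ₁ / 259 = 0.492 → ξ₁ = 63.71 mol.
Conversion of D: 2ξ₁ + 1ξ₂ = 0.84 × 259 = 217.6 → ξ₂ = 90.13 mol.
Outlet amounts (n = n₀ + Σ ν·ξ):
  D: 259 − 2(63.71) − 1(90.13) = 41.44
  E: 537 − 3(63.71) − 3(90.13) = 75.46
  A: 0 + 2(63.71) = 127.4
  B: 0 + 1(90.13) = 90.13
Total out = 41.44 + 75.46 + 127.4 + 90.13 = 334.5 mol.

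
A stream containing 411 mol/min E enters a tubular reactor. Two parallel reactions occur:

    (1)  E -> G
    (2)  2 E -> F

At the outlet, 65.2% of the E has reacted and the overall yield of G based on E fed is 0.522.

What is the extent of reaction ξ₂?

Yield of G: 1ξ₁ / 411 = 0.522 → ξ₁ = 214.5 mol/min.
Conversion of E: 1ξ₁ + 2ξ₂ = 0.652 × 411 = 268 → ξ₂ = 26.72 mol/min.
Outlet amounts (n = n₀ + Σ ν·ξ):
  E: 411 − 1(214.5) − 2(26.72) = 143
  G: 0 + 1(214.5) = 214.5
  F: 0 + 1(26.72) = 26.72

ξ₂ = 26.7 mol/min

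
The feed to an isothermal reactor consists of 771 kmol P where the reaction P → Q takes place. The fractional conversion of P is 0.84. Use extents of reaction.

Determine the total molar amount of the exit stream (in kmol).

771 kmol

P reacted = 0.84 × 771 = 647.6 kmol; ν_P = −1, so ξ = 647.6/1 = 647.6 kmol.
Outlet amounts (n = n₀ + ν ξ):
  P: 771 − 1(647.6) = 123.4
  Q: 0 + 1(647.6) = 647.6
Total out = 123.4 + 647.6 = 771 kmol.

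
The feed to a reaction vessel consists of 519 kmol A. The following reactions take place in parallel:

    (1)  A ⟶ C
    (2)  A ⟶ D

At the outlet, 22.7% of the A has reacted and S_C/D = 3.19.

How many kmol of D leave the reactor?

Conversion of A: A consumed = 0.227 × 519 = 117.8 kmol = 1ξ₁ + 1ξ₂.
Selectivity: 1ξ₁ / (1ξ₂) = 3.19 → ξ₁ = 3.19 ξ₂.
Substitute: (1·3.19 + 1) ξ₂ = 117.8 → ξ₂ = 28.12 kmol, ξ₁ = 89.7 kmol.
Outlet amounts (n = n₀ + Σ ν·ξ):
  A: 519 − 1(89.7) − 1(28.12) = 401.2
  C: 0 + 1(89.7) = 89.7
  D: 0 + 1(28.12) = 28.12

28.1 kmol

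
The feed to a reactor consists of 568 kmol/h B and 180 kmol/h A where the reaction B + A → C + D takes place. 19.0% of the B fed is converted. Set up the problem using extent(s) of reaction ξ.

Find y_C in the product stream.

0.144

B reacted = 0.19 × 568 = 107.9 kmol/h; ν_B = −1, so ξ = 107.9/1 = 107.9 kmol/h.
Outlet amounts (n = n₀ + ν ξ):
  B: 568 − 1(107.9) = 460.1
  A: 180 − 1(107.9) = 72.08
  C: 0 + 1(107.9) = 107.9
  D: 0 + 1(107.9) = 107.9
Total out = 748 kmol/h; y_C = 107.9 / 748 = 0.1443.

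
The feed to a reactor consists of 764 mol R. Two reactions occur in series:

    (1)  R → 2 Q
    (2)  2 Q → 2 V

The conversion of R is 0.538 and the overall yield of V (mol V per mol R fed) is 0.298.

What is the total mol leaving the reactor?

Conversion of R: R consumed = 1ξ₁ = 0.538 × 764 → ξ₁ = 411 mol.
Yield of V: 2ξ₂ / 764 = 0.298 → ξ₂ = 113.8 mol.
Outlet amounts (n = n₀ + Σ ν·ξ):
  R: 764 − 1(411) = 353
  Q: 0 + 2(411) − 2(113.8) = 594.4
  V: 0 + 2(113.8) = 227.7
Total out = 353 + 594.4 + 227.7 = 1175 mol.

1180 mol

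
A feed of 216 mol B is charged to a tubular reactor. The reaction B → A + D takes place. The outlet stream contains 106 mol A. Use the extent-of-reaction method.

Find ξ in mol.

For A: n = n₀ + 1ξ → 106 = 0 + 1ξ, giving ξ = 106 mol.
Outlet amounts (n = n₀ + ν ξ):
  B: 216 − 1(106) = 110
  A: 0 + 1(106) = 106
  D: 0 + 1(106) = 106

ξ = 106 mol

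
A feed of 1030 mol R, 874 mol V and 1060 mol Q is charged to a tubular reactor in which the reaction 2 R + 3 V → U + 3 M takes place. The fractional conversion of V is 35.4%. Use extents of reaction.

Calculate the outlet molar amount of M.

V reacted = 0.354 × 874 = 309.4 mol; ν_V = −3, so ξ = 309.4/3 = 103.1 mol.
Outlet amounts (n = n₀ + ν ξ):
  R: 1030 − 2(103.1) = 823.7
  V: 874 − 3(103.1) = 564.6
  U: 0 + 1(103.1) = 103.1
  M: 0 + 3(103.1) = 309.4
  Q: 1060 (inert)

309 mol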